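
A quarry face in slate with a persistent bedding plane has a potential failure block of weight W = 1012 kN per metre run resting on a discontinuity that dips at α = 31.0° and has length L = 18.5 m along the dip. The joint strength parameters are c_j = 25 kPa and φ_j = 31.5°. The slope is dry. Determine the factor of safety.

Resolving the block weight along and normal to the plane and applying the Mohr–Coulomb strength on the joint:
N' = W cosα = 1012·cos31.0° = 867.5 kN/m
Driving force T = W sinα = 1012·sin31.0° = 521.2 kN/m
Resisting force R = c_j·L + N'·tanφ_j = 25·18.5 + 867.5·tan31.5° = 462.5 + 531.6 = 994.1 kN/m
FS = R / T = 994.1 / 521.2 = 1.907

FS = 1.91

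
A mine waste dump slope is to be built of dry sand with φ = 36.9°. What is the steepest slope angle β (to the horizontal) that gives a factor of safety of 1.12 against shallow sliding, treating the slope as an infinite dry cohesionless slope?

For an infinite dry cohesionless slope FS = tanφ/tanβ, so tanβ = tanφ / FS.
tanβ = tan36.9° / 1.12 = 0.7508 / 1.12 = 0.6704
β = arctan(0.6704) = 33.84°

β = 33.8°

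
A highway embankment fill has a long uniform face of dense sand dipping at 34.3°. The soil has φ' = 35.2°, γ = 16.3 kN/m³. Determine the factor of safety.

For a dry cohesionless infinite slope the factor of safety is FS = tanφ' / tanβ.
FS = tan35.2° / tan34.3° = 0.7054 / 0.6822 = 1.034

FS = 1.03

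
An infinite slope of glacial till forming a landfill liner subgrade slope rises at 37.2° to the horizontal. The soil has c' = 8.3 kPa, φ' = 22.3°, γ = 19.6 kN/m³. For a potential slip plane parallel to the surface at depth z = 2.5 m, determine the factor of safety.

FS = 0.89

For an infinite slope with a slip plane parallel to the surface (no pore pressure): FS = [c' + γz cos²β tanφ'] / [γz sinβ cosβ].
γz = 19.6·2.5 = 49.00 kN/m²
Numerator = 8.3 + 49.00·cos²37.2°·tan22.3° = 8.3 + 49.00·0.6345·0.4101 = 21.050 kPa
Denominator = 49.00·sin37.2°·cos37.2° = 49.00·0.6046·0.7965 = 23.597 kPa
FS = 21.050 / 23.597 = 0.892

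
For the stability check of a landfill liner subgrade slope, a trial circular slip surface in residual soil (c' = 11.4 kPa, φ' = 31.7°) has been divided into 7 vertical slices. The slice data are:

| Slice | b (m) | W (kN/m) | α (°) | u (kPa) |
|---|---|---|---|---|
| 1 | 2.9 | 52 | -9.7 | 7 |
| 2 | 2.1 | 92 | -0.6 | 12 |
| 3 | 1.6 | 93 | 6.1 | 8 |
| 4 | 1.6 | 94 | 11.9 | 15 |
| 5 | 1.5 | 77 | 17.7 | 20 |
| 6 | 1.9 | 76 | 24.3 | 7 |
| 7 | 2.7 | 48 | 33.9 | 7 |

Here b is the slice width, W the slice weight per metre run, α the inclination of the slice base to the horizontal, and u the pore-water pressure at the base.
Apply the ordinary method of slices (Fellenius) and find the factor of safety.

Ordinary method of slices: FS = Σ[c'·Δl_i + (W_i cosα_i − u_i·Δl_i)·tanφ'] / Σ W_i sinα_i, with Δl_i = b_i / cosα_i.
Slice 1: Δl = 2.9/cos(-9.7°) = 2.942 m; N'_1 = 52·cos(-9.7°) − 7·2.942 = 30.7; c'Δl = 33.54; W sinα = -8.8
Slice 2: Δl = 2.1/cos(-0.6°) = 2.100 m; N'_2 = 92·cos(-0.6°) − 12·2.100 = 66.8; c'Δl = 23.94; W sinα = -1.0
Slice 3: Δl = 1.6/cos6.1° = 1.609 m; N'_3 = 93·cos6.1° − 8·1.609 = 79.6; c'Δl = 18.34; W sinα = 9.9
Slice 4: Δl = 1.6/cos11.9° = 1.635 m; N'_4 = 94·cos11.9° − 15·1.635 = 67.5; c'Δl = 18.64; W sinα = 19.4
Slice 5: Δl = 1.5/cos17.7° = 1.575 m; N'_5 = 77·cos17.7° − 20·1.575 = 41.9; c'Δl = 17.95; W sinα = 23.4
Slice 6: Δl = 1.9/cos24.3° = 2.085 m; N'_6 = 76·cos24.3° − 7·2.085 = 54.7; c'Δl = 23.77; W sinα = 31.3
Slice 7: Δl = 2.7/cos33.9° = 3.253 m; N'_7 = 48·cos33.9° − 7·3.253 = 17.1; c'Δl = 37.08; W sinα = 26.8
Σc'Δl = 173.3 kN/m; ΣN' = 358.1 kN/m; ΣW sinα = 101.0 kN/m
Resisting = 173.3 + 358.1·tan31.7° = 173.3 + 221.2 = 394.4 kN/m
FS = 394.4 / 101.0 = 3.905

FS = 3.91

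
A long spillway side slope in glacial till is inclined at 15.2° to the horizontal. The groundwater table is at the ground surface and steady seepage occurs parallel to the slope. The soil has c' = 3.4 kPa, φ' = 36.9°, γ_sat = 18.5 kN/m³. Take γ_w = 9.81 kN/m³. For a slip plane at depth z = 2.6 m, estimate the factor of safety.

With seepage parallel to the slope and the water table at the surface, the effective normal stress on the slip plane uses the buoyant unit weight γ' = γ_sat − γ_w while the driving shear stress uses γ_sat:
FS = [c' + γ' z cos²β tanφ'] / [γ_sat z sinβ cosβ]
γ' = 18.5 − 9.81 = 8.69 kN/m³
Numerator = 3.4 + 8.69·2.6·cos²15.2°·tan36.9° = 3.4 + 8.69·2.6·0.9313·0.7508 = 19.198 kPa
Denominator = 18.5·2.6·sin15.2°·cos15.2° = 18.5·2.6·0.2622·0.9650 = 12.170 kPa
FS = 19.198 / 12.170 = 1.577

FS = 1.58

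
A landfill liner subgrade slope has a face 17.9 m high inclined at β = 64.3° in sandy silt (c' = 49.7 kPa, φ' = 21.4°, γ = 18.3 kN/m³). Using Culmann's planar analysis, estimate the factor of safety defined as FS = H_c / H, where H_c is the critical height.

H_c = (4c'/γ) · sinβ cosφ' / [1 − cos(β − φ')]
    = (4·49.7/18.3) · sin64.3°·cos21.4° / [1 − cos42.9°]
    = 10.863 · 0.8390 / 0.2675 = 34.08 m
FS = H_c / H = 34.08 / 17.9 = 1.904

FS = 1.90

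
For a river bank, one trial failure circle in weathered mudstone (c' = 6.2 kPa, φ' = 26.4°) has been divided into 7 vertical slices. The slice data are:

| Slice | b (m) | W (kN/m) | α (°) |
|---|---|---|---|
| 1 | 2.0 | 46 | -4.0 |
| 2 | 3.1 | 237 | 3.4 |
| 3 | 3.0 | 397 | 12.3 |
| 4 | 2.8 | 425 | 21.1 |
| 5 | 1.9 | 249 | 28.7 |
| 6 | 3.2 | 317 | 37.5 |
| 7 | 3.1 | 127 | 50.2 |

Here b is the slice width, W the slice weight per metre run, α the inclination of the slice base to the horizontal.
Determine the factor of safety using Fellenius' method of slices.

Ordinary method of slices: FS = Σ[c'·Δl_i + (W_i cosα_i)·tanφ'] / Σ W_i sinα_i, with Δl_i = b_i / cosα_i.
Slice 1: Δl = 2.0/cos(-4.0°) = 2.005 m; N'_1 = 46·cos(-4.0°) = 45.9; c'Δl = 12.43; W sinα = -3.2
Slice 2: Δl = 3.1/cos3.4° = 3.105 m; N'_2 = 237·cos3.4° = 236.6; c'Δl = 19.25; W sinα = 14.1
Slice 3: Δl = 3.0/cos12.3° = 3.070 m; N'_3 = 397·cos12.3° = 387.9; c'Δl = 19.04; W sinα = 84.6
Slice 4: Δl = 2.8/cos21.1° = 3.001 m; N'_4 = 425·cos21.1° = 396.5; c'Δl = 18.61; W sinα = 153.0
Slice 5: Δl = 1.9/cos28.7° = 2.166 m; N'_5 = 249·cos28.7° = 218.4; c'Δl = 13.43; W sinα = 119.6
Slice 6: Δl = 3.2/cos37.5° = 4.034 m; N'_6 = 317·cos37.5° = 251.5; c'Δl = 25.01; W sinα = 193.0
Slice 7: Δl = 3.1/cos50.2° = 4.843 m; N'_7 = 127·cos50.2° = 81.3; c'Δl = 30.03; W sinα = 97.6
Σc'Δl = 137.8 kN/m; ΣN' = 1618.1 kN/m; ΣW sinα = 658.5 kN/m
Resisting = 137.8 + 1618.1·tan26.4° = 137.8 + 803.2 = 941.0 kN/m
FS = 941.0 / 658.5 = 1.429

FS = 1.43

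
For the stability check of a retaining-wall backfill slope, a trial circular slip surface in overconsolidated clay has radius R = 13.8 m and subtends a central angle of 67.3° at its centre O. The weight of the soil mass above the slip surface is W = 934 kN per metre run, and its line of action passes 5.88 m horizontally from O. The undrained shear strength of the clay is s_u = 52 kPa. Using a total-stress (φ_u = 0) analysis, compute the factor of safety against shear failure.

Taking moments about the centre O, the resisting moment is provided by the undrained shear strength acting along the arc:
Arc length L_a = R·θ = 13.8·(67.3°·π/180) = 13.8·1.1746 = 16.21 m
M_R = s_u·L_a·R = 52·16.21·13.8 = 11632.0 kN·m/m
M_D = W·d = 934·5.88 = 5491.9 kN·m/m
FS = M_R / M_D = 11632.0 / 5491.9 = 2.118

FS = 2.12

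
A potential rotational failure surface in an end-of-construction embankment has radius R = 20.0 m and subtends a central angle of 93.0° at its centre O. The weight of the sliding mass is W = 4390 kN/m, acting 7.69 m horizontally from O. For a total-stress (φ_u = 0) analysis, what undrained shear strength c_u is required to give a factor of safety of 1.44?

FS = c_u·L_a·R / (W·d), so c_u = FS·W·d / (L_a·R).
Arc length L_a = R·θ = 20.0·(93.0°·π/180) = 20.0·1.6232 = 32.46 m
c_u = 1.44·4390·7.69 / (32.46·20.0) = 48613.1 / 649.26 = 74.87 kPa

c_u = 74.9 kPa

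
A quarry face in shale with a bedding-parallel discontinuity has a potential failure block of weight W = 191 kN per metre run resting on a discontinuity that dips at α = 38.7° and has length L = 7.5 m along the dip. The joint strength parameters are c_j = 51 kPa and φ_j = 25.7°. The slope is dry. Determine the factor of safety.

Resolving the block weight along and normal to the plane and applying the Mohr–Coulomb strength on the joint:
N' = W cosα = 191·cos38.7° = 149.1 kN/m
Driving force T = W sinα = 191·sin38.7° = 119.4 kN/m
Resisting force R = c_j·L + N'·tanφ_j = 51·7.5 + 149.1·tan25.7° = 382.5 + 71.7 = 454.2 kN/m
FS = R / T = 454.2 / 119.4 = 3.804

FS = 3.80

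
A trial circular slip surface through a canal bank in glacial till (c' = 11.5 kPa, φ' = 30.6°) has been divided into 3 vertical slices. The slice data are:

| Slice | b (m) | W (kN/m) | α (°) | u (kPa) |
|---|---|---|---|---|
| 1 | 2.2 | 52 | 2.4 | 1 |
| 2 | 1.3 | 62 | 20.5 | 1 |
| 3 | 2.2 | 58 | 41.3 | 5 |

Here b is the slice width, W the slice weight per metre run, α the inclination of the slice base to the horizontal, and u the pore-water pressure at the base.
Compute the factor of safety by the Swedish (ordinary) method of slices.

Ordinary method of slices: FS = Σ[c'·Δl_i + (W_i cosα_i − u_i·Δl_i)·tanφ'] / Σ W_i sinα_i, with Δl_i = b_i / cosα_i.
Slice 1: Δl = 2.2/cos2.4° = 2.202 m; N'_1 = 52·cos2.4° − 1·2.202 = 49.8; c'Δl = 25.32; W sinα = 2.2
Slice 2: Δl = 1.3/cos20.5° = 1.388 m; N'_2 = 62·cos20.5° − 1·1.388 = 56.7; c'Δl = 15.96; W sinα = 21.7
Slice 3: Δl = 2.2/cos41.3° = 2.928 m; N'_3 = 58·cos41.3° − 5·2.928 = 28.9; c'Δl = 33.68; W sinα = 38.3
Σc'Δl = 75.0 kN/m; ΣN' = 135.4 kN/m; ΣW sinα = 62.2 kN/m
Resisting = 75.0 + 135.4·tan30.6° = 75.0 + 80.1 = 155.0 kN/m
FS = 155.0 / 62.2 = 2.493

FS = 2.49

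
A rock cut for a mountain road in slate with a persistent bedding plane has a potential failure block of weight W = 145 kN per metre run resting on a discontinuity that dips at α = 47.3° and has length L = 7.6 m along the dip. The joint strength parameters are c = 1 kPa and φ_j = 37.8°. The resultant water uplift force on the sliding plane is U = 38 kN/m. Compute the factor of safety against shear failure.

Resolving the block weight along and normal to the plane and applying the Mohr–Coulomb strength on the joint:
N' = W cosα − U = 145·cos47.3° − 38 = 60.3 kN/m
Driving force T = W sinα = 145·sin47.3° = 106.6 kN/m
Resisting force R = c·L + N'·tanφ_j = 1·7.6 + 60.3·tan37.8° = 7.6 + 46.8 = 54.4 kN/m
FS = R / T = 54.4 / 106.6 = 0.510

FS = 0.51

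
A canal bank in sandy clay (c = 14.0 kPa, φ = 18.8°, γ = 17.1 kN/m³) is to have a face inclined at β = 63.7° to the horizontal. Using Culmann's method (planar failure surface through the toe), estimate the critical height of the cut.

Culmann's analysis gives the critical failure plane at α_cr = (β + φ)/2 = (63.7 + 18.8)/2 = 41.2°, and the critical height
H_c = (4c/γ) · sinβ cosφ / [1 − cos(β − φ)]
    = (4·14.0/17.1) · sin63.7°·cos18.8° / [1 − cos(44.9°)]
    = 3.275 · 0.8965·0.9466 / [1 − 0.7083]
    = 3.275 · 0.8487 / 0.2917
    = 9.53 m

H_c = 9.53 m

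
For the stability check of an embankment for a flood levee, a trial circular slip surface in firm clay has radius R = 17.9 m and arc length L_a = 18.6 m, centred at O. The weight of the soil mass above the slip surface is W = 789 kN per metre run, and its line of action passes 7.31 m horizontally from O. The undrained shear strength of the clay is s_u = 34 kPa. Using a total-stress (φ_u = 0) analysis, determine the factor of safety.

FS = 1.96

Taking moments about the centre O, the resisting moment is provided by the undrained shear strength acting along the arc:
M_R = s_u·L_a·R = 34·18.60·17.9 = 11320.0 kN·m/m
M_D = W·d = 789·7.31 = 5767.6 kN·m/m
FS = M_R / M_D = 11320.0 / 5767.6 = 1.963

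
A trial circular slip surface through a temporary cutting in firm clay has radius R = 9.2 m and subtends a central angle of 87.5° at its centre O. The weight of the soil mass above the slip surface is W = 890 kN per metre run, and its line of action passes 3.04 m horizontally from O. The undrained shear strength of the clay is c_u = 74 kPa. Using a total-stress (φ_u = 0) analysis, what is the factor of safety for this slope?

Taking moments about the centre O, the resisting moment is provided by the undrained shear strength acting along the arc:
Arc length L_a = R·θ = 9.2·(87.5°·π/180) = 9.2·1.5272 = 14.05 m
M_R = c_u·L_a·R = 74·14.05·9.2 = 9565.2 kN·m/m
M_D = W·d = 890·3.04 = 2705.6 kN·m/m
FS = M_R / M_D = 9565.2 / 2705.6 = 3.535

FS = 3.54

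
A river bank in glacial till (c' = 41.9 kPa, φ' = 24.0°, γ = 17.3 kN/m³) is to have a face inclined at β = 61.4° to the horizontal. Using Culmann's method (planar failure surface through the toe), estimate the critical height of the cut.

H_c = 37.80 m

Culmann's analysis gives the critical failure plane at α_cr = (β + φ')/2 = (61.4 + 24.0)/2 = 42.7°, and the critical height
H_c = (4c'/γ) · sinβ cosφ' / [1 − cos(β − φ')]
    = (4·41.9/17.3) · sin61.4°·cos24.0° / [1 − cos(37.4°)]
    = 9.688 · 0.8780·0.9135 / [1 − 0.7944]
    = 9.688 · 0.8021 / 0.2056
    = 37.80 m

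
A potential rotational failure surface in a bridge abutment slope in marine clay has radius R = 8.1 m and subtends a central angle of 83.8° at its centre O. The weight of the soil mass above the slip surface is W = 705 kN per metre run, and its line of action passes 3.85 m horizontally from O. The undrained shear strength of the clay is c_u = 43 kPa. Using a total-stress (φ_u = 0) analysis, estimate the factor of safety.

Taking moments about the centre O, the resisting moment is provided by the undrained shear strength acting along the arc:
Arc length L_a = R·θ = 8.1·(83.8°·π/180) = 8.1·1.4626 = 11.85 m
M_R = c_u·L_a·R = 43·11.85·8.1 = 4126.3 kN·m/m
M_D = W·d = 705·3.85 = 2714.2 kN·m/m
FS = M_R / M_D = 4126.3 / 2714.2 = 1.520

FS = 1.52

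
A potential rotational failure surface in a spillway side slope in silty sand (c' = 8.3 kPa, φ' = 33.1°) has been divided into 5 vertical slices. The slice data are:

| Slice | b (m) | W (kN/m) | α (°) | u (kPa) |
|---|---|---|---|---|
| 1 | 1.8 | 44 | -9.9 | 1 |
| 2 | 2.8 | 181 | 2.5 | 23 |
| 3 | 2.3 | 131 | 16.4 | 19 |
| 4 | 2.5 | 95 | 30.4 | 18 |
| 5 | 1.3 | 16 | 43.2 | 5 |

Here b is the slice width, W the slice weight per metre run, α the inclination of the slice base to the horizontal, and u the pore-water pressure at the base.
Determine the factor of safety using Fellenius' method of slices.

Ordinary method of slices: FS = Σ[c'·Δl_i + (W_i cosα_i − u_i·Δl_i)·tanφ'] / Σ W_i sinα_i, with Δl_i = b_i / cosα_i.
Slice 1: Δl = 1.8/cos(-9.9°) = 1.827 m; N'_1 = 44·cos(-9.9°) − 1·1.827 = 41.5; c'Δl = 15.17; W sinα = -7.6
Slice 2: Δl = 2.8/cos2.5° = 2.803 m; N'_2 = 181·cos2.5° − 23·2.803 = 116.4; c'Δl = 23.26; W sinα = 7.9
Slice 3: Δl = 2.3/cos16.4° = 2.398 m; N'_3 = 131·cos16.4° − 19·2.398 = 80.1; c'Δl = 19.90; W sinα = 37.0
Slice 4: Δl = 2.5/cos30.4° = 2.899 m; N'_4 = 95·cos30.4° − 18·2.899 = 29.8; c'Δl = 24.06; W sinα = 48.1
Slice 5: Δl = 1.3/cos43.2° = 1.783 m; N'_5 = 16·cos43.2° − 5·1.783 = 2.7; c'Δl = 14.80; W sinα = 11.0
Σc'Δl = 97.2 kN/m; ΣN' = 270.5 kN/m; ΣW sinα = 96.3 kN/m
Resisting = 97.2 + 270.5·tan33.1° = 97.2 + 176.3 = 273.5 kN/m
FS = 273.5 / 96.3 = 2.839

FS = 2.84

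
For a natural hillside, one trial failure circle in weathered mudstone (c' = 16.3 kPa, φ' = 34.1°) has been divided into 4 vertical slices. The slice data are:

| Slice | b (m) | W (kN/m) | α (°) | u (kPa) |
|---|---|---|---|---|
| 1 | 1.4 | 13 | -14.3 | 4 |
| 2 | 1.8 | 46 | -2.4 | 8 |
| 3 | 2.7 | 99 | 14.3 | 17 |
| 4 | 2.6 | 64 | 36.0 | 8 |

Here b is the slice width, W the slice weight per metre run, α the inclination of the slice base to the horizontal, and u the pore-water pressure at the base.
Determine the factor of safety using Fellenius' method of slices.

Ordinary method of slices: FS = Σ[c'·Δl_i + (W_i cosα_i − u_i·Δl_i)·tanφ'] / Σ W_i sinα_i, with Δl_i = b_i / cosα_i.
Slice 1: Δl = 1.4/cos(-14.3°) = 1.445 m; N'_1 = 13·cos(-14.3°) − 4·1.445 = 6.8; c'Δl = 23.55; W sinα = -3.2
Slice 2: Δl = 1.8/cos(-2.4°) = 1.802 m; N'_2 = 46·cos(-2.4°) − 8·1.802 = 31.5; c'Δl = 29.37; W sinα = -1.9
Slice 3: Δl = 2.7/cos14.3° = 2.786 m; N'_3 = 99·cos14.3° − 17·2.786 = 48.6; c'Δl = 45.42; W sinα = 24.5
Slice 4: Δl = 2.6/cos36.0° = 3.214 m; N'_4 = 64·cos36.0° − 8·3.214 = 26.1; c'Δl = 52.38; W sinα = 37.6
Σc'Δl = 150.7 kN/m; ΣN' = 113.0 kN/m; ΣW sinα = 56.9 kN/m
Resisting = 150.7 + 113.0·tan34.1° = 150.7 + 76.5 = 227.2 kN/m
FS = 227.2 / 56.9 = 3.991

FS = 3.99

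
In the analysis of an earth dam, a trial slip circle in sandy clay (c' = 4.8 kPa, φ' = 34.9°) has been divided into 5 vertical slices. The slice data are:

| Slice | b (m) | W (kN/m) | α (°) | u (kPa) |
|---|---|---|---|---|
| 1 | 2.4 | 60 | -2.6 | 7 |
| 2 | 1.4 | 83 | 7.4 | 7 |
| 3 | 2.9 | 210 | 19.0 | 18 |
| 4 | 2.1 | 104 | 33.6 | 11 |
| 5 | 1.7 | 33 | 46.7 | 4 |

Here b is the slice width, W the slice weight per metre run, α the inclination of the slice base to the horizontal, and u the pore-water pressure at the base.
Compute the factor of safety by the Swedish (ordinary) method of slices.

Ordinary method of slices: FS = Σ[c'·Δl_i + (W_i cosα_i − u_i·Δl_i)·tanφ'] / Σ W_i sinα_i, with Δl_i = b_i / cosα_i.
Slice 1: Δl = 2.4/cos(-2.6°) = 2.402 m; N'_1 = 60·cos(-2.6°) − 7·2.402 = 43.1; c'Δl = 11.53; W sinα = -2.7
Slice 2: Δl = 1.4/cos7.4° = 1.412 m; N'_2 = 83·cos7.4° − 7·1.412 = 72.4; c'Δl = 6.78; W sinα = 10.7
Slice 3: Δl = 2.9/cos19.0° = 3.067 m; N'_3 = 210·cos19.0° − 18·3.067 = 143.4; c'Δl = 14.72; W sinα = 68.4
Slice 4: Δl = 2.1/cos33.6° = 2.521 m; N'_4 = 104·cos33.6° − 11·2.521 = 58.9; c'Δl = 12.10; W sinα = 57.6
Slice 5: Δl = 1.7/cos46.7° = 2.479 m; N'_5 = 33·cos46.7° − 4·2.479 = 12.7; c'Δl = 11.90; W sinα = 24.0
Σc'Δl = 57.0 kN/m; ΣN' = 330.5 kN/m; ΣW sinα = 157.9 kN/m
Resisting = 57.0 + 330.5·tan34.9° = 57.0 + 230.6 = 287.6 kN/m
FS = 287.6 / 157.9 = 1.821

FS = 1.82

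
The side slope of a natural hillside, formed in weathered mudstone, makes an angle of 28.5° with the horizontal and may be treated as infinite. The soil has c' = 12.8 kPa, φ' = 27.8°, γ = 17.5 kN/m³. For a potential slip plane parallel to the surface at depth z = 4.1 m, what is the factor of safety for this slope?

For an infinite slope with a slip plane parallel to the surface (no pore pressure): FS = [c' + γz cos²β tanφ'] / [γz sinβ cosβ].
γz = 17.5·4.1 = 71.75 kN/m²
Numerator = 12.8 + 71.75·cos²28.5°·tan27.8° = 12.8 + 71.75·0.7723·0.5272 = 42.016 kPa
Denominator = 71.75·sin28.5°·cos28.5° = 71.75·0.4772·0.8788 = 30.087 kPa
FS = 42.016 / 30.087 = 1.396

FS = 1.40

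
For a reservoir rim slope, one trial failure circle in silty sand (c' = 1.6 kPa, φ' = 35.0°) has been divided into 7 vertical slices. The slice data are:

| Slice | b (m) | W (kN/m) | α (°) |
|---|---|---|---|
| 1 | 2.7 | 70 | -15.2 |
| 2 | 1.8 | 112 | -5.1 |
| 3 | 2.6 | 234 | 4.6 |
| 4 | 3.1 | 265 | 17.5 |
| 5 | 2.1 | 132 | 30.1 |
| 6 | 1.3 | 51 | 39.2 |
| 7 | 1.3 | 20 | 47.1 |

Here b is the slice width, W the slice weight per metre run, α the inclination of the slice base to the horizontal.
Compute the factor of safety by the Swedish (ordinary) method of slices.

Ordinary method of slices: FS = Σ[c'·Δl_i + (W_i cosα_i)·tanφ'] / Σ W_i sinα_i, with Δl_i = b_i / cosα_i.
Slice 1: Δl = 2.7/cos(-15.2°) = 2.798 m; N'_1 = 70·cos(-15.2°) = 67.6; c'Δl = 4.48; W sinα = -18.4
Slice 2: Δl = 1.8/cos(-5.1°) = 1.807 m; N'_2 = 112·cos(-5.1°) = 111.6; c'Δl = 2.89; W sinα = -10.0
Slice 3: Δl = 2.6/cos4.6° = 2.608 m; N'_3 = 234·cos4.6° = 233.2; c'Δl = 4.17; W sinα = 18.8
Slice 4: Δl = 3.1/cos17.5° = 3.250 m; N'_4 = 265·cos17.5° = 252.7; c'Δl = 5.20; W sinα = 79.7
Slice 5: Δl = 2.1/cos30.1° = 2.427 m; N'_5 = 132·cos30.1° = 114.2; c'Δl = 3.88; W sinα = 66.2
Slice 6: Δl = 1.3/cos39.2° = 1.678 m; N'_6 = 51·cos39.2° = 39.5; c'Δl = 2.68; W sinα = 32.2
Slice 7: Δl = 1.3/cos47.1° = 1.910 m; N'_7 = 20·cos47.1° = 13.6; c'Δl = 3.06; W sinα = 14.7
Σc'Δl = 26.4 kN/m; ΣN' = 832.4 kN/m; ΣW sinα = 183.2 kN/m
Resisting = 26.4 + 832.4·tan35.0° = 26.4 + 582.9 = 609.2 kN/m
FS = 609.2 / 183.2 = 3.325

FS = 3.33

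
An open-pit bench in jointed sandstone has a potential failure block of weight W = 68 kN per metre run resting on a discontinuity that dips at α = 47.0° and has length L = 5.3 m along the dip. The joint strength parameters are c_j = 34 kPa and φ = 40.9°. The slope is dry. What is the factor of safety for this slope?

FS = 4.43

Resolving the block weight along and normal to the plane and applying the Mohr–Coulomb strength on the joint:
N' = W cosα = 68·cos47.0° = 46.4 kN/m
Driving force T = W sinα = 68·sin47.0° = 49.7 kN/m
Resisting force R = c_j·L + N'·tanφ = 34·5.3 + 46.4·tan40.9° = 180.2 + 40.2 = 220.4 kN/m
FS = R / T = 220.4 / 49.7 = 4.431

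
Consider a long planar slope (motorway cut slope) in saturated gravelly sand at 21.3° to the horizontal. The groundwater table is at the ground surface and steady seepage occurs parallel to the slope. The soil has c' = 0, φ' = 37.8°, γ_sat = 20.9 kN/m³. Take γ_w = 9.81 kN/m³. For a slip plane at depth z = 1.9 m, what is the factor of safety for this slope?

With seepage parallel to the slope and the water table at the surface, the effective normal stress on the slip plane uses the buoyant unit weight γ' = γ_sat − γ_w while the driving shear stress uses γ_sat:
FS = [c' + γ' z cos²β tanφ'] / [γ_sat z sinβ cosβ]
(For c' = 0 this reduces to FS = (γ'/γ_sat)·tanφ'/tanβ.)
γ' = 20.9 − 9.81 = 11.09 kN/m³
Numerator = 0.0 + 11.09·1.9·cos²21.3°·tan37.8° = 0.0 + 11.09·1.9·0.8680·0.7757 = 14.188 kPa
Denominator = 20.9·1.9·sin21.3°·cos21.3° = 20.9·1.9·0.3633·0.9317 = 13.439 kPa
FS = 14.188 / 13.439 = 1.056

FS = 1.06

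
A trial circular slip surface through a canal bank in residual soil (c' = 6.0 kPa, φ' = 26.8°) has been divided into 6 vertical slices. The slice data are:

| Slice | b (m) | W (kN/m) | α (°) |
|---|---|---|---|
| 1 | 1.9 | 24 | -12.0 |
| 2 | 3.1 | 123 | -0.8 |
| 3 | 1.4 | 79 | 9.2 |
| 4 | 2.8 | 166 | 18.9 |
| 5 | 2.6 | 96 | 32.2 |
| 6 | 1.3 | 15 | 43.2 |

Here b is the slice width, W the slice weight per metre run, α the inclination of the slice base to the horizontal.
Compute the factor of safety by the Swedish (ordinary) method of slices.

FS = 2.68

Ordinary method of slices: FS = Σ[c'·Δl_i + (W_i cosα_i)·tanφ'] / Σ W_i sinα_i, with Δl_i = b_i / cosα_i.
Slice 1: Δl = 1.9/cos(-12.0°) = 1.942 m; N'_1 = 24·cos(-12.0°) = 23.5; c'Δl = 11.65; W sinα = -5.0
Slice 2: Δl = 3.1/cos(-0.8°) = 3.100 m; N'_2 = 123·cos(-0.8°) = 123.0; c'Δl = 18.60; W sinα = -1.7
Slice 3: Δl = 1.4/cos9.2° = 1.418 m; N'_3 = 79·cos9.2° = 78.0; c'Δl = 8.51; W sinα = 12.6
Slice 4: Δl = 2.8/cos18.9° = 2.960 m; N'_4 = 166·cos18.9° = 157.1; c'Δl = 17.76; W sinα = 53.8
Slice 5: Δl = 2.6/cos32.2° = 3.073 m; N'_5 = 96·cos32.2° = 81.2; c'Δl = 18.44; W sinα = 51.2
Slice 6: Δl = 1.3/cos43.2° = 1.783 m; N'_6 = 15·cos43.2° = 10.9; c'Δl = 10.70; W sinα = 10.3
Σc'Δl = 85.7 kN/m; ΣN' = 473.7 kN/m; ΣW sinα = 121.1 kN/m
Resisting = 85.7 + 473.7·tan26.8° = 85.7 + 239.3 = 324.9 kN/m
FS = 324.9 / 121.1 = 2.683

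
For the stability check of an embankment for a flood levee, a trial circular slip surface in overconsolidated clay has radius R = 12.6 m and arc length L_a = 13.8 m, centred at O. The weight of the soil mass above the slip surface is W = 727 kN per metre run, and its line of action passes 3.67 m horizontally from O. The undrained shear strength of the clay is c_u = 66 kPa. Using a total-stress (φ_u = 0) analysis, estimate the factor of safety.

FS = 4.30

Taking moments about the centre O, the resisting moment is provided by the undrained shear strength acting along the arc:
M_R = c_u·L_a·R = 66·13.80·12.6 = 11476.1 kN·m/m
M_D = W·d = 727·3.67 = 2668.1 kN·m/m
FS = M_R / M_D = 11476.1 / 2668.1 = 4.301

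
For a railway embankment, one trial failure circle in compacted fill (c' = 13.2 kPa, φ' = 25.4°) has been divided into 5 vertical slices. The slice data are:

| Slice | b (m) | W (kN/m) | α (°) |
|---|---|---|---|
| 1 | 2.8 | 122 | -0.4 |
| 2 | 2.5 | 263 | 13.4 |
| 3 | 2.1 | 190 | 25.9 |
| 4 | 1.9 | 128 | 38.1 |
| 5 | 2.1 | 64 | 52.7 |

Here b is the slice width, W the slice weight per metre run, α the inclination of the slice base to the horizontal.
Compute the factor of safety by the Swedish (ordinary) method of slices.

FS = 1.85

Ordinary method of slices: FS = Σ[c'·Δl_i + (W_i cosα_i)·tanφ'] / Σ W_i sinα_i, with Δl_i = b_i / cosα_i.
Slice 1: Δl = 2.8/cos(-0.4°) = 2.800 m; N'_1 = 122·cos(-0.4°) = 122.0; c'Δl = 36.96; W sinα = -0.9
Slice 2: Δl = 2.5/cos13.4° = 2.570 m; N'_2 = 263·cos13.4° = 255.8; c'Δl = 33.92; W sinα = 60.9
Slice 3: Δl = 2.1/cos25.9° = 2.334 m; N'_3 = 190·cos25.9° = 170.9; c'Δl = 30.82; W sinα = 83.0
Slice 4: Δl = 1.9/cos38.1° = 2.414 m; N'_4 = 128·cos38.1° = 100.7; c'Δl = 31.87; W sinα = 79.0
Slice 5: Δl = 2.1/cos52.7° = 3.465 m; N'_5 = 64·cos52.7° = 38.8; c'Δl = 45.74; W sinα = 50.9
Σc'Δl = 179.3 kN/m; ΣN' = 688.3 kN/m; ΣW sinα = 273.0 kN/m
Resisting = 179.3 + 688.3·tan25.4° = 179.3 + 326.8 = 506.1 kN/m
FS = 506.1 / 273.0 = 1.854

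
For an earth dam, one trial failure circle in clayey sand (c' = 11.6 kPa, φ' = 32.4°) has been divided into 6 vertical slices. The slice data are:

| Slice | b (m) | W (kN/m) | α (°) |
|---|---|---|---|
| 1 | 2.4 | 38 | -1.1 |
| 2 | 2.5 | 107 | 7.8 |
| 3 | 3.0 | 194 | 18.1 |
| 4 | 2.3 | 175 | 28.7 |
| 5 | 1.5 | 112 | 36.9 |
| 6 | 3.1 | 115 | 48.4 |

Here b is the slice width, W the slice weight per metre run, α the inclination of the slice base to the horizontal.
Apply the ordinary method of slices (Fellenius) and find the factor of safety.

FS = 1.96

Ordinary method of slices: FS = Σ[c'·Δl_i + (W_i cosα_i)·tanφ'] / Σ W_i sinα_i, with Δl_i = b_i / cosα_i.
Slice 1: Δl = 2.4/cos(-1.1°) = 2.400 m; N'_1 = 38·cos(-1.1°) = 38.0; c'Δl = 27.85; W sinα = -0.7
Slice 2: Δl = 2.5/cos7.8° = 2.523 m; N'_2 = 107·cos7.8° = 106.0; c'Δl = 29.27; W sinα = 14.5
Slice 3: Δl = 3.0/cos18.1° = 3.156 m; N'_3 = 194·cos18.1° = 184.4; c'Δl = 36.61; W sinα = 60.3
Slice 4: Δl = 2.3/cos28.7° = 2.622 m; N'_4 = 175·cos28.7° = 153.5; c'Δl = 30.42; W sinα = 84.0
Slice 5: Δl = 1.5/cos36.9° = 1.876 m; N'_5 = 112·cos36.9° = 89.6; c'Δl = 21.76; W sinα = 67.2
Slice 6: Δl = 3.1/cos48.4° = 4.669 m; N'_6 = 115·cos48.4° = 76.4; c'Δl = 54.16; W sinα = 86.0
Σc'Δl = 200.1 kN/m; ΣN' = 647.8 kN/m; ΣW sinα = 311.3 kN/m
Resisting = 200.1 + 647.8·tan32.4° = 200.1 + 411.1 = 611.2 kN/m
FS = 611.2 / 311.3 = 1.963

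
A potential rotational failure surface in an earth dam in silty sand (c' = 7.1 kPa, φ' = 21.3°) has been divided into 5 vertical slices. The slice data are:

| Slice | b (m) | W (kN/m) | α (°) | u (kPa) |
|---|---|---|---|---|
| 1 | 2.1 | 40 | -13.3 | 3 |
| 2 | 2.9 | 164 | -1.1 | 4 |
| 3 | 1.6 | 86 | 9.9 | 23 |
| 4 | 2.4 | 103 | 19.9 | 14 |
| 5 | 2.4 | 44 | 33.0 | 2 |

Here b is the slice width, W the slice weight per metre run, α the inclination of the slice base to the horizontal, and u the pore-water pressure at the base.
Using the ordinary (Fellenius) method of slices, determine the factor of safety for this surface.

FS = 3.46

Ordinary method of slices: FS = Σ[c'·Δl_i + (W_i cosα_i − u_i·Δl_i)·tanφ'] / Σ W_i sinα_i, with Δl_i = b_i / cosα_i.
Slice 1: Δl = 2.1/cos(-13.3°) = 2.158 m; N'_1 = 40·cos(-13.3°) − 3·2.158 = 32.5; c'Δl = 15.32; W sinα = -9.2
Slice 2: Δl = 2.9/cos(-1.1°) = 2.901 m; N'_2 = 164·cos(-1.1°) − 4·2.901 = 152.4; c'Δl = 20.59; W sinα = -3.1
Slice 3: Δl = 1.6/cos9.9° = 1.624 m; N'_3 = 86·cos9.9° − 23·1.624 = 47.4; c'Δl = 11.53; W sinα = 14.8
Slice 4: Δl = 2.4/cos19.9° = 2.552 m; N'_4 = 103·cos19.9° − 14·2.552 = 61.1; c'Δl = 18.12; W sinα = 35.1
Slice 5: Δl = 2.4/cos33.0° = 2.862 m; N'_5 = 44·cos33.0° − 2·2.862 = 31.2; c'Δl = 20.32; W sinα = 24.0
Σc'Δl = 85.9 kN/m; ΣN' = 324.5 kN/m; ΣW sinα = 61.5 kN/m
Resisting = 85.9 + 324.5·tan21.3° = 85.9 + 126.5 = 212.4 kN/m
FS = 212.4 / 61.5 = 3.456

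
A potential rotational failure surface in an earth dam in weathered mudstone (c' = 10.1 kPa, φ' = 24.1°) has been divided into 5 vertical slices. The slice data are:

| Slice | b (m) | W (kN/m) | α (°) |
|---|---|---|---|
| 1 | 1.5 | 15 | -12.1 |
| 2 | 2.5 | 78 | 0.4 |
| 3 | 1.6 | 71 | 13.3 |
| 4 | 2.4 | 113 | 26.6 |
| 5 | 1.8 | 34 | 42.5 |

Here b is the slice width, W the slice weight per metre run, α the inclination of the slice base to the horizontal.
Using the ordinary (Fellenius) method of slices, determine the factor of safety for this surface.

Ordinary method of slices: FS = Σ[c'·Δl_i + (W_i cosα_i)·tanφ'] / Σ W_i sinα_i, with Δl_i = b_i / cosα_i.
Slice 1: Δl = 1.5/cos(-12.1°) = 1.534 m; N'_1 = 15·cos(-12.1°) = 14.7; c'Δl = 15.49; W sinα = -3.1
Slice 2: Δl = 2.5/cos0.4° = 2.500 m; N'_2 = 78·cos0.4° = 78.0; c'Δl = 25.25; W sinα = 0.5
Slice 3: Δl = 1.6/cos13.3° = 1.644 m; N'_3 = 71·cos13.3° = 69.1; c'Δl = 16.61; W sinα = 16.3
Slice 4: Δl = 2.4/cos26.6° = 2.684 m; N'_4 = 113·cos26.6° = 101.0; c'Δl = 27.11; W sinα = 50.6
Slice 5: Δl = 1.8/cos42.5° = 2.441 m; N'_5 = 34·cos42.5° = 25.1; c'Δl = 24.66; W sinα = 23.0
Σc'Δl = 109.1 kN/m; ΣN' = 287.9 kN/m; ΣW sinα = 87.3 kN/m
Resisting = 109.1 + 287.9·tan24.1° = 109.1 + 128.8 = 237.9 kN/m
FS = 237.9 / 87.3 = 2.725

FS = 2.72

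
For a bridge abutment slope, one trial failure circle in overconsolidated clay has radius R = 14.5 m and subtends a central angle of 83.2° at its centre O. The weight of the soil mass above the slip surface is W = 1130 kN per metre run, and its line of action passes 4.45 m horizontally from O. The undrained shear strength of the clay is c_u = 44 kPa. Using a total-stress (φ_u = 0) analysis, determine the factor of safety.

FS = 2.67

Taking moments about the centre O, the resisting moment is provided by the undrained shear strength acting along the arc:
Arc length L_a = R·θ = 14.5·(83.2°·π/180) = 14.5·1.4521 = 21.06 m
M_R = c_u·L_a·R = 44·21.06·14.5 = 13433.5 kN·m/m
M_D = W·d = 1130·4.45 = 5028.5 kN·m/m
FS = M_R / M_D = 13433.5 / 5028.5 = 2.671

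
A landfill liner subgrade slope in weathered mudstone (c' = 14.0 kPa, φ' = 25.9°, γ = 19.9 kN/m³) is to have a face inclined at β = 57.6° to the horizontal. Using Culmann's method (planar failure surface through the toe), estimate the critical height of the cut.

Culmann's analysis gives the critical failure plane at α_cr = (β + φ')/2 = (57.6 + 25.9)/2 = 41.8°, and the critical height
H_c = (4c'/γ) · sinβ cosφ' / [1 − cos(β − φ')]
    = (4·14.0/19.9) · sin57.6°·cos25.9° / [1 − cos(31.7°)]
    = 2.814 · 0.8443·0.8996 / [1 − 0.8508]
    = 2.814 · 0.7595 / 0.1492
    = 14.33 m

H_c = 14.33 m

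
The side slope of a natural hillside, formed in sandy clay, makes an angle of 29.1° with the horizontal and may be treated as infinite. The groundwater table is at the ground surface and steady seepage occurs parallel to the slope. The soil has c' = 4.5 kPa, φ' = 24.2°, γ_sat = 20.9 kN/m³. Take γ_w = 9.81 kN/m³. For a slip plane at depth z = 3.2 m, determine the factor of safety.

FS = 0.59

With seepage parallel to the slope and the water table at the surface, the effective normal stress on the slip plane uses the buoyant unit weight γ' = γ_sat − γ_w while the driving shear stress uses γ_sat:
FS = [c' + γ' z cos²β tanφ'] / [γ_sat z sinβ cosβ]
γ' = 20.9 − 9.81 = 11.09 kN/m³
Numerator = 4.5 + 11.09·3.2·cos²29.1°·tan24.2° = 4.5 + 11.09·3.2·0.7635·0.4494 = 16.677 kPa
Denominator = 20.9·3.2·sin29.1°·cos29.1° = 20.9·3.2·0.4863·0.8738 = 28.420 kPa
FS = 16.677 / 28.420 = 0.587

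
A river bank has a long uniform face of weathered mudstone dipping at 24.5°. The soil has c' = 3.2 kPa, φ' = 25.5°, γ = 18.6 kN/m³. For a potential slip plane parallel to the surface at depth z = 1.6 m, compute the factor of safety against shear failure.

FS = 1.33

For an infinite slope with a slip plane parallel to the surface (no pore pressure): FS = [c' + γz cos²β tanφ'] / [γz sinβ cosβ].
γz = 18.6·1.6 = 29.76 kN/m²
Numerator = 3.2 + 29.76·cos²24.5°·tan25.5° = 3.2 + 29.76·0.8280·0.4770 = 14.954 kPa
Denominator = 29.76·sin24.5°·cos24.5° = 29.76·0.4147·0.9100 = 11.230 kPa
FS = 14.954 / 11.230 = 1.332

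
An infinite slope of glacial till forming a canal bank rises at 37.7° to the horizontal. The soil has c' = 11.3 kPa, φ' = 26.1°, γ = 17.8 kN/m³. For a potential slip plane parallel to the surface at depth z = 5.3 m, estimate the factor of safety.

FS = 0.88

For an infinite slope with a slip plane parallel to the surface (no pore pressure): FS = [c' + γz cos²β tanφ'] / [γz sinβ cosβ].
γz = 17.8·5.3 = 94.34 kN/m²
Numerator = 11.3 + 94.34·cos²37.7°·tan26.1° = 11.3 + 94.34·0.6260·0.4899 = 40.233 kPa
Denominator = 94.34·sin37.7°·cos37.7° = 94.34·0.6115·0.7912 = 45.647 kPa
FS = 40.233 / 45.647 = 0.881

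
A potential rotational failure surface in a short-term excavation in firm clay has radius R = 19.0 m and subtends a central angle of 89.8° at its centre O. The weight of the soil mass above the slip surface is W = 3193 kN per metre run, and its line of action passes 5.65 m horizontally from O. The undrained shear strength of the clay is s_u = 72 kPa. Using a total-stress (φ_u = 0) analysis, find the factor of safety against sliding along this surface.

FS = 2.26

Taking moments about the centre O, the resisting moment is provided by the undrained shear strength acting along the arc:
Arc length L_a = R·θ = 19.0·(89.8°·π/180) = 19.0·1.5673 = 29.78 m
M_R = s_u·L_a·R = 72·29.78·19.0 = 40737.4 kN·m/m
M_D = W·d = 3193·5.65 = 18040.5 kN·m/m
FS = M_R / M_D = 40737.4 / 18040.5 = 2.258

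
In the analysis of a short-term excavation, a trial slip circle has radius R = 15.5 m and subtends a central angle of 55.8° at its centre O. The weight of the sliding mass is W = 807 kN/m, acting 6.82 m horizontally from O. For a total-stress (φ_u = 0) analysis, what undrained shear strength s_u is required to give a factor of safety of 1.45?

s_u = 34.1 kPa

FS = s_u·L_a·R / (W·d), so s_u = FS·W·d / (L_a·R).
Arc length L_a = R·θ = 15.5·(55.8°·π/180) = 15.5·0.9739 = 15.10 m
s_u = 1.45·807·6.82 / (15.10·15.5) = 7980.4 / 233.98 = 34.11 kPa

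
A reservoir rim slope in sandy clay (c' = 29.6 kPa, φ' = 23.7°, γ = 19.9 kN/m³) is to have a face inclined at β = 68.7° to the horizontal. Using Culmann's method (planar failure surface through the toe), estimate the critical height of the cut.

Culmann's analysis gives the critical failure plane at α_cr = (β + φ')/2 = (68.7 + 23.7)/2 = 46.2°, and the critical height
H_c = (4c'/γ) · sinβ cosφ' / [1 − cos(β − φ')]
    = (4·29.6/19.9) · sin68.7°·cos23.7° / [1 − cos(45.0°)]
    = 5.950 · 0.9317·0.9157 / [1 − 0.7071]
    = 5.950 · 0.8531 / 0.2929
    = 17.33 m

H_c = 17.33 m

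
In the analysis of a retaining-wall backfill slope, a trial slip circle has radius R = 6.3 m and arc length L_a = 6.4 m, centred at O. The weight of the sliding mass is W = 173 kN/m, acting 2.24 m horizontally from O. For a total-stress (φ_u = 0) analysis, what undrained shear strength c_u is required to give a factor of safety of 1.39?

c_u = 13.4 kPa

FS = c_u·L_a·R / (W·d), so c_u = FS·W·d / (L_a·R).
c_u = 1.39·173·2.24 / (6.40·6.3) = 538.7 / 40.32 = 13.36 kPa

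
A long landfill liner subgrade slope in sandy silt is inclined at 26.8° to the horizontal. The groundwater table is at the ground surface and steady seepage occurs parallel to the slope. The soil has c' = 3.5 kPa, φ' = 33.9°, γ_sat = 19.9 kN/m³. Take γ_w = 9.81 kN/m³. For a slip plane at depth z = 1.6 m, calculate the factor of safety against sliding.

With seepage parallel to the slope and the water table at the surface, the effective normal stress on the slip plane uses the buoyant unit weight γ' = γ_sat − γ_w while the driving shear stress uses γ_sat:
FS = [c' + γ' z cos²β tanφ'] / [γ_sat z sinβ cosβ]
γ' = 19.9 − 9.81 = 10.09 kN/m³
Numerator = 3.5 + 10.09·1.6·cos²26.8°·tan33.9° = 3.5 + 10.09·1.6·0.7967·0.6720 = 12.143 kPa
Denominator = 19.9·1.6·sin26.8°·cos26.8° = 19.9·1.6·0.4509·0.8926 = 12.814 kPa
FS = 12.143 / 12.814 = 0.948

FS = 0.95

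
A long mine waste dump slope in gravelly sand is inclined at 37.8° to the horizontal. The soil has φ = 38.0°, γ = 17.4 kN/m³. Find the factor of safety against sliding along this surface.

FS = 1.01

For a dry cohesionless infinite slope the factor of safety is FS = tanφ / tanβ.
FS = tan38.0° / tan37.8° = 0.7813 / 0.7757 = 1.007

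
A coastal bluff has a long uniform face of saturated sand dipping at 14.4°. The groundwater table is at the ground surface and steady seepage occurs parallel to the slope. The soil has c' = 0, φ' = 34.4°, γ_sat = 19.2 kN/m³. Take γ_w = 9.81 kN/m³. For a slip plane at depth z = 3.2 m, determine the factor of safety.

With seepage parallel to the slope and the water table at the surface, the effective normal stress on the slip plane uses the buoyant unit weight γ' = γ_sat − γ_w while the driving shear stress uses γ_sat:
FS = [c' + γ' z cos²β tanφ'] / [γ_sat z sinβ cosβ]
(For c' = 0 this reduces to FS = (γ'/γ_sat)·tanφ'/tanβ.)
γ' = 19.2 − 9.81 = 9.39 kN/m³
Numerator = 0.0 + 9.39·3.2·cos²14.4°·tan34.4° = 0.0 + 9.39·3.2·0.9382·0.6847 = 19.302 kPa
Denominator = 19.2·3.2·sin14.4°·cos14.4° = 19.2·3.2·0.2487·0.9686 = 14.799 kPa
FS = 19.302 / 14.799 = 1.304

FS = 1.30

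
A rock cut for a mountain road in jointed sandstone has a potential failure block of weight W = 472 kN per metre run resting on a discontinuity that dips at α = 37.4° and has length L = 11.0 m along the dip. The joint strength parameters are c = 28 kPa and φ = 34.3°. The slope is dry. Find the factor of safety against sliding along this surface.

FS = 1.97

Resolving the block weight along and normal to the plane and applying the Mohr–Coulomb strength on the joint:
N' = W cosα = 472·cos37.4° = 375.0 kN/m
Driving force T = W sinα = 472·sin37.4° = 286.7 kN/m
Resisting force R = c·L + N'·tanφ = 28·11.0 + 375.0·tan34.3° = 308.0 + 255.8 = 563.8 kN/m
FS = R / T = 563.8 / 286.7 = 1.967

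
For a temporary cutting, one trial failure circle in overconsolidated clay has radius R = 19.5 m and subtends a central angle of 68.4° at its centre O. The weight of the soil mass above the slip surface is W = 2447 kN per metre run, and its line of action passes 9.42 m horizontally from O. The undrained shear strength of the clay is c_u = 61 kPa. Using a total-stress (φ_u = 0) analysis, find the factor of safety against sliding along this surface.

Taking moments about the centre O, the resisting moment is provided by the undrained shear strength acting along the arc:
Arc length L_a = R·θ = 19.5·(68.4°·π/180) = 19.5·1.1938 = 23.28 m
M_R = c_u·L_a·R = 61·23.28·19.5 = 27690.6 kN·m/m
M_D = W·d = 2447·9.42 = 23050.7 kN·m/m
FS = M_R / M_D = 27690.6 / 23050.7 = 1.201

FS = 1.20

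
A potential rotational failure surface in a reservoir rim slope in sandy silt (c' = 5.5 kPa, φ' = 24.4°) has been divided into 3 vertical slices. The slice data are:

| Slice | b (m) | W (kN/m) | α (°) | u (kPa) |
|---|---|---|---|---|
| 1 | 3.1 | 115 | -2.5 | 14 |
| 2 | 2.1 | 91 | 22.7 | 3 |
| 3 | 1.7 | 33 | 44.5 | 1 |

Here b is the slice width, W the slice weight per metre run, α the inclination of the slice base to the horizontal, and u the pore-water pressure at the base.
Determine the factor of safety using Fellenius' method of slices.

Ordinary method of slices: FS = Σ[c'·Δl_i + (W_i cosα_i − u_i·Δl_i)·tanφ'] / Σ W_i sinα_i, with Δl_i = b_i / cosα_i.
Slice 1: Δl = 3.1/cos(-2.5°) = 3.103 m; N'_1 = 115·cos(-2.5°) − 14·3.103 = 71.4; c'Δl = 17.07; W sinα = -5.0
Slice 2: Δl = 2.1/cos22.7° = 2.276 m; N'_2 = 91·cos22.7° − 3·2.276 = 77.1; c'Δl = 12.52; W sinα = 35.1
Slice 3: Δl = 1.7/cos44.5° = 2.383 m; N'_3 = 33·cos44.5° − 1·2.383 = 21.2; c'Δl = 13.11; W sinα = 23.1
Σc'Δl = 42.7 kN/m; ΣN' = 169.7 kN/m; ΣW sinα = 53.2 kN/m
Resisting = 42.7 + 169.7·tan24.4° = 42.7 + 77.0 = 119.7 kN/m
FS = 119.7 / 53.2 = 2.248

FS = 2.25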